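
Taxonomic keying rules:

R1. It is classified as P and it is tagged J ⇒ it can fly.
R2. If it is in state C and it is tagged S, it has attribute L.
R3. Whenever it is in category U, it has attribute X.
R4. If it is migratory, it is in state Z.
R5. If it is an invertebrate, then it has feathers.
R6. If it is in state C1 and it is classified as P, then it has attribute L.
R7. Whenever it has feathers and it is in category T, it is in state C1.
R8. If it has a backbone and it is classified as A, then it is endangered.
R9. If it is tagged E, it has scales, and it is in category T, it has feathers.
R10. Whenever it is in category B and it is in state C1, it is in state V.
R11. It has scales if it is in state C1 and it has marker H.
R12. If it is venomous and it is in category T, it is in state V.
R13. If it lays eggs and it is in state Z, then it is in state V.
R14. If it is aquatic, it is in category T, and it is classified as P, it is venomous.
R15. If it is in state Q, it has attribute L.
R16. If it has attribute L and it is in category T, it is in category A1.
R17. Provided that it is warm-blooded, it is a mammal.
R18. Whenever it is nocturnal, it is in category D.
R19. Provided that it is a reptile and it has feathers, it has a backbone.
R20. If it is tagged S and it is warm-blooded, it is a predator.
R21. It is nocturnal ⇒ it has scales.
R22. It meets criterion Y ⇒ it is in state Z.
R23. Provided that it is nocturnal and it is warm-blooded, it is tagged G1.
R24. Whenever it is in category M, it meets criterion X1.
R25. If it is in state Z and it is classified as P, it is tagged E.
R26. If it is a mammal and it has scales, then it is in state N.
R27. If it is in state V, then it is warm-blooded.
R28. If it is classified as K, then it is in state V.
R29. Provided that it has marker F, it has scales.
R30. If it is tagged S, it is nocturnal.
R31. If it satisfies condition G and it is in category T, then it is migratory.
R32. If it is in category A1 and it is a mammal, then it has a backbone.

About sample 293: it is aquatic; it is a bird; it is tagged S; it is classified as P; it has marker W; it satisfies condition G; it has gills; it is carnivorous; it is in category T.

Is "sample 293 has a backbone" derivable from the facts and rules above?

By R14 (it is aquatic, it is in category T, it is classified as P): it is venomous.
By R30 (it is tagged S): it is nocturnal.
By R31 (it satisfies condition G, it is in category T): it is migratory.
By R4 (it is migratory): it is in state Z.
By R12 (it is venomous, it is in category T): it is in state V.
By R21 (it is nocturnal): it has scales.
By R25 (it is in state Z, it is classified as P): it is tagged E.
By R27 (it is in state V): it is warm-blooded.
By R9 (it is tagged E, it has scales, it is in category T): it has feathers.
By R17 (it is warm-blooded): it is a mammal.
By R7 (it has feathers, it is in category T): it is in state C1.
By R6 (it is in state C1, it is classified as P): it has attribute L.
By R16 (it has attribute L, it is in category T): it is in category A1.
By R32 (it is in category A1, it is a mammal): it has a backbone.

Yes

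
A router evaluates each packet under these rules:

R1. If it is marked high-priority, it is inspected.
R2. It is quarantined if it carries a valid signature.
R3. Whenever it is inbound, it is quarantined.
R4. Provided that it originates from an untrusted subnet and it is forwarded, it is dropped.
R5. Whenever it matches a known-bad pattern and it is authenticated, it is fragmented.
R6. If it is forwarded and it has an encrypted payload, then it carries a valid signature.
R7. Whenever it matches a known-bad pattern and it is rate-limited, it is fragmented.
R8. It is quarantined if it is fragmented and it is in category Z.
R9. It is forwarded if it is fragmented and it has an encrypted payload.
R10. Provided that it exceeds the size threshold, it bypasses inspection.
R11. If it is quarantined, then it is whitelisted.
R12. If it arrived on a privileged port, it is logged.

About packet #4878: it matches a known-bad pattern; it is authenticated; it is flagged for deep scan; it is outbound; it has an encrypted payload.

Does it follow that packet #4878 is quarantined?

By R5 (it matches a known-bad pattern, it is authenticated): it is fragmented.
By R9 (it is fragmented, it has an encrypted payload): it is forwarded.
By R6 (it is forwarded, it has an encrypted payload): it carries a valid signature.
By R2 (it carries a valid signature): it is quarantined.

Yes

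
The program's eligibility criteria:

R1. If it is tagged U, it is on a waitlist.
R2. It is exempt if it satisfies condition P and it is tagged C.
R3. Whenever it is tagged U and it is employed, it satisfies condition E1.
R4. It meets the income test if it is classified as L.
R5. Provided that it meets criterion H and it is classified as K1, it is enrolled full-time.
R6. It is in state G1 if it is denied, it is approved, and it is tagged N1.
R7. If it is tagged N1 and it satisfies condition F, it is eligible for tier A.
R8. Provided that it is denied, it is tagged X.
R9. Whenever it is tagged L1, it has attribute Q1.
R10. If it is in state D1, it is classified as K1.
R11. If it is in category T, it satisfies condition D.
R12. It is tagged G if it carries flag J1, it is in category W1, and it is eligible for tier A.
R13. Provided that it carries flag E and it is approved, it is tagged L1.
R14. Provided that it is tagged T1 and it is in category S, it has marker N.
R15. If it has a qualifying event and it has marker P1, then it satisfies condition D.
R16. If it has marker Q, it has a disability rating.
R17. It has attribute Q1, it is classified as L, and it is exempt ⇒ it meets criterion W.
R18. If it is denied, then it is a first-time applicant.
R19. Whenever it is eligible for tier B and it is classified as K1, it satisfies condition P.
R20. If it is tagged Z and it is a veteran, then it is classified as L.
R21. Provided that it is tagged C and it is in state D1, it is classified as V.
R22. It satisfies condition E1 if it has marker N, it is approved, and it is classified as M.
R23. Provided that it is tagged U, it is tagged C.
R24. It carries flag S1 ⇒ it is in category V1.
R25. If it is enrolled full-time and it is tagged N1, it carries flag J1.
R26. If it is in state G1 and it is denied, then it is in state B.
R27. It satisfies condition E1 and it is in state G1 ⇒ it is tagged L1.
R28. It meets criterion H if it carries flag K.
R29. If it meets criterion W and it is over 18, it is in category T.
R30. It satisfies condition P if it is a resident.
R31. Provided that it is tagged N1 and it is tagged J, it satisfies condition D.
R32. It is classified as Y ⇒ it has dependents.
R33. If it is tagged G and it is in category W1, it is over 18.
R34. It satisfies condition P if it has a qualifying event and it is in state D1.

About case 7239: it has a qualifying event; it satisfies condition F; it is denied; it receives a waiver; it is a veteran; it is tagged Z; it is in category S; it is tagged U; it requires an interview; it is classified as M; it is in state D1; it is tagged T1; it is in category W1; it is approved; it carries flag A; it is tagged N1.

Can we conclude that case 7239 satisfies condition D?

No

Forward chaining from the given facts derives: is on a waitlist, is in state G1, is eligible for tier A, is tagged X, is classified as K1, has marker N, is a first-time applicant, is classified as L, satisfies condition E1, is tagged C, is in state B, is tagged L1, satisfies condition P, is exempt, meets the income test, has attribute Q1, meets criterion W, is classified as V.
Rules concluding "it satisfies condition D": R11 needs "it is in category T"; R15 needs "it has marker P1"; R31 needs "it is tagged J" — none of these are established.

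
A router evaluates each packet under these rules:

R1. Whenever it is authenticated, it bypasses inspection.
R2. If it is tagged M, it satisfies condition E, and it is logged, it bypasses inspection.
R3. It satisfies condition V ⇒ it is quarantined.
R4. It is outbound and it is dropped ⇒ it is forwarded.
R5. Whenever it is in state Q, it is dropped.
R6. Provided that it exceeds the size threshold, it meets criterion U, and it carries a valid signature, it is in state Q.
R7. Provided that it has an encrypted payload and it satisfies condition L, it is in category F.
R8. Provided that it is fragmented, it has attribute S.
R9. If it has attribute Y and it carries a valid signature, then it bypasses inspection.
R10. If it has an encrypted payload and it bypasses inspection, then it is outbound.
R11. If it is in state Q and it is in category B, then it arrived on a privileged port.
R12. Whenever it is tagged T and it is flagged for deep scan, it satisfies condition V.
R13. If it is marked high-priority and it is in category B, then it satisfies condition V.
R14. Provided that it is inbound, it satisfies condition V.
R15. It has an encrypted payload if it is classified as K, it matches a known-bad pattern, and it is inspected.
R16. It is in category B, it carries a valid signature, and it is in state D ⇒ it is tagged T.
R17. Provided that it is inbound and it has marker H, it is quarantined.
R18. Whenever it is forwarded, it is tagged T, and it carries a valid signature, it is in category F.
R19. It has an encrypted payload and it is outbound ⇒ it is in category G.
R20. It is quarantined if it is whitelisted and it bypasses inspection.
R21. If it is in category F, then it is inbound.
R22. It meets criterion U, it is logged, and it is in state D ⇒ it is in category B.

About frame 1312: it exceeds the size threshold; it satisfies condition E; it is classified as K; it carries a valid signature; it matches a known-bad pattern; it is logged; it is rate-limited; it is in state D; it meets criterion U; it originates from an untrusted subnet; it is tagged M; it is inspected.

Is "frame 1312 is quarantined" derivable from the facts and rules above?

Yes

By R2 (it is tagged M, it satisfies condition E, it is logged): it bypasses inspection.
By R6 (it exceeds the size threshold, it meets criterion U, it carries a valid signature): it is in state Q.
By R15 (it is classified as K, it matches a known-bad pattern, it is inspected): it has an encrypted payload.
By R22 (it meets criterion U, it is logged, it is in state D): it is in category B.
By R5 (it is in state Q): it is dropped.
By R10 (it has an encrypted payload, it bypasses inspection): it is outbound.
By R16 (it is in category B, it carries a valid signature, it is in state D): it is tagged T.
By R4 (it is outbound, it is dropped): it is forwarded.
By R18 (it is forwarded, it is tagged T, it carries a valid signature): it is in category F.
By R21 (it is in category F): it is inbound.
By R14 (it is inbound): it satisfies condition V.
By R3 (it satisfies condition V): it is quarantined.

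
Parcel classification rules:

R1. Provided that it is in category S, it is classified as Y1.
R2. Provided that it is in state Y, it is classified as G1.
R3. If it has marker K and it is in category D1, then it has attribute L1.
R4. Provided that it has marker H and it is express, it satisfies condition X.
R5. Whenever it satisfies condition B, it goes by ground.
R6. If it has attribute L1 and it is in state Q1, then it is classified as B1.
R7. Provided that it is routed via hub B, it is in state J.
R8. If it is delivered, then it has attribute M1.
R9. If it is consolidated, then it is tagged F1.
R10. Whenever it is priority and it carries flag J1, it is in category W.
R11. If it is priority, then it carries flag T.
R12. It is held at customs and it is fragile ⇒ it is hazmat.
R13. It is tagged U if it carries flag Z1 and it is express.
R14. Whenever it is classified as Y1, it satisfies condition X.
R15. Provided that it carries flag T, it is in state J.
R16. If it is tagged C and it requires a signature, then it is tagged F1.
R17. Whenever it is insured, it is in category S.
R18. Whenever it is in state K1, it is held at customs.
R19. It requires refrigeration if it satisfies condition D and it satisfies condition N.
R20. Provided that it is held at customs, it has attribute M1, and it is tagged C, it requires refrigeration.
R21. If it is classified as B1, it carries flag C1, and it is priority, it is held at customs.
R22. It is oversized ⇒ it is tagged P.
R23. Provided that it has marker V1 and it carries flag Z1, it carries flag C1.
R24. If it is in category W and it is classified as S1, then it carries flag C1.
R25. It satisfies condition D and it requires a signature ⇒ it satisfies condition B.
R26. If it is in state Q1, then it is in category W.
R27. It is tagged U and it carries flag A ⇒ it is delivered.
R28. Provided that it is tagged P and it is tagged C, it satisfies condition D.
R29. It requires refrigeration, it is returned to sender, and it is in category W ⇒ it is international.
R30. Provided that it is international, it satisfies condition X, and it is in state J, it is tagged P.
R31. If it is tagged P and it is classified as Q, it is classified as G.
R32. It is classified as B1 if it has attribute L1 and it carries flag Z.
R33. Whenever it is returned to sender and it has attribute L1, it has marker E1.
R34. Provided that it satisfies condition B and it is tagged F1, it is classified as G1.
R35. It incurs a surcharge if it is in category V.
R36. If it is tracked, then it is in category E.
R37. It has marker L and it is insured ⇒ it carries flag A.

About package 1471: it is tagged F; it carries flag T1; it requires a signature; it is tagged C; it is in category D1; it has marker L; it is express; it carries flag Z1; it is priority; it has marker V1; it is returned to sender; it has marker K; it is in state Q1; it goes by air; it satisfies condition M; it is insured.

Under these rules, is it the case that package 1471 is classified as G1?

By R3 (it has marker K, it is in category D1): it has attribute L1.
By R6 (it has attribute L1, it is in state Q1): it is classified as B1.
By R11 (it is priority): it carries flag T.
By R13 (it carries flag Z1, it is express): it is tagged U.
By R15 (it carries flag T): it is in state J.
By R16 (it is tagged C, it requires a signature): it is tagged F1.
By R17 (it is insured): it is in category S.
By R23 (it has marker V1, it carries flag Z1): it carries flag C1.
By R26 (it is in state Q1): it is in category W.
By R37 (it has marker L, it is insured): it carries flag A.
By R1 (it is in category S): it is classified as Y1.
By R14 (it is classified as Y1): it satisfies condition X.
By R21 (it is classified as B1, it carries flag C1, it is priority): it is held at customs.
By R27 (it is tagged U, it carries flag A): it is delivered.
By R8 (it is delivered): it has attribute M1.
By R20 (it is held at customs, it has attribute M1, it is tagged C): it requires refrigeration.
By R29 (it requires refrigeration, it is returned to sender, it is in category W): it is international.
By R30 (it is international, it satisfies condition X, it is in state J): it is tagged P.
By R28 (it is tagged P, it is tagged C): it satisfies condition D.
By R25 (it satisfies condition D, it requires a signature): it satisfies condition B.
By R34 (it satisfies condition B, it is tagged F1): it is classified as G1.

Yes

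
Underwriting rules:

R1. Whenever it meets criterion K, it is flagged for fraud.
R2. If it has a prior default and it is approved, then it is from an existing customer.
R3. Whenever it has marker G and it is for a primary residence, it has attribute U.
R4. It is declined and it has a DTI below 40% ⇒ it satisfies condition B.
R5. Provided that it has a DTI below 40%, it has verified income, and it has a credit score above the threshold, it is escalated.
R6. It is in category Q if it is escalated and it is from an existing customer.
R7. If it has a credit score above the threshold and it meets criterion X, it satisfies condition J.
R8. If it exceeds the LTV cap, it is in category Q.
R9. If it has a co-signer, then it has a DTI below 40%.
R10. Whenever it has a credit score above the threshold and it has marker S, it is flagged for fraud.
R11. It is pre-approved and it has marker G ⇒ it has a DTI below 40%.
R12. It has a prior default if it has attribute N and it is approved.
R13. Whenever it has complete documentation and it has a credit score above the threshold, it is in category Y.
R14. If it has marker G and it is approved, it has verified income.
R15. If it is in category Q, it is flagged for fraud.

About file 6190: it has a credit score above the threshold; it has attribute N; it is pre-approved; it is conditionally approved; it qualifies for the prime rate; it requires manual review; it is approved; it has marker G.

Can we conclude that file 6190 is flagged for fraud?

Yes

By R11 (it is pre-approved, it has marker G): it has a DTI below 40%.
By R12 (it has attribute N, it is approved): it has a prior default.
By R14 (it has marker G, it is approved): it has verified income.
By R2 (it has a prior default, it is approved): it is from an existing customer.
By R5 (it has a DTI below 40%, it has verified income, it has a credit score above the threshold): it is escalated.
By R6 (it is escalated, it is from an existing customer): it is in category Q.
By R15 (it is in category Q): it is flagged for fraud.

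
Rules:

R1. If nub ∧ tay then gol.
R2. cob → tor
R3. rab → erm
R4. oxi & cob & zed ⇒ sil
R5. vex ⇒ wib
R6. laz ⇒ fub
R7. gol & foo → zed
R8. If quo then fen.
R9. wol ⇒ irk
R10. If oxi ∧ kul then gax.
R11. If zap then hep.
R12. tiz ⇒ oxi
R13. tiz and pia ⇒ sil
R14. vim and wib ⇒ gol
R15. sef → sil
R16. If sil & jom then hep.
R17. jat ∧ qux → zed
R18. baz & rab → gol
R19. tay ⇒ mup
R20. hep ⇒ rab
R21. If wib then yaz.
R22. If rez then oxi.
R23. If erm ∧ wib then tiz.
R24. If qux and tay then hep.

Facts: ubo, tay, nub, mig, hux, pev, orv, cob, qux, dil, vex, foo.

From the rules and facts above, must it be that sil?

Yes

gol  (by R1: nub, tay)
wib  (by R5: vex)
zed  (by R7: gol, foo)
hep  (by R24: qux, tay)
rab  (by R20: hep)
erm  (by R3: rab)
tiz  (by R23: erm, wib)
oxi  (by R12: tiz)
sil  (by R4: oxi, cob, zed)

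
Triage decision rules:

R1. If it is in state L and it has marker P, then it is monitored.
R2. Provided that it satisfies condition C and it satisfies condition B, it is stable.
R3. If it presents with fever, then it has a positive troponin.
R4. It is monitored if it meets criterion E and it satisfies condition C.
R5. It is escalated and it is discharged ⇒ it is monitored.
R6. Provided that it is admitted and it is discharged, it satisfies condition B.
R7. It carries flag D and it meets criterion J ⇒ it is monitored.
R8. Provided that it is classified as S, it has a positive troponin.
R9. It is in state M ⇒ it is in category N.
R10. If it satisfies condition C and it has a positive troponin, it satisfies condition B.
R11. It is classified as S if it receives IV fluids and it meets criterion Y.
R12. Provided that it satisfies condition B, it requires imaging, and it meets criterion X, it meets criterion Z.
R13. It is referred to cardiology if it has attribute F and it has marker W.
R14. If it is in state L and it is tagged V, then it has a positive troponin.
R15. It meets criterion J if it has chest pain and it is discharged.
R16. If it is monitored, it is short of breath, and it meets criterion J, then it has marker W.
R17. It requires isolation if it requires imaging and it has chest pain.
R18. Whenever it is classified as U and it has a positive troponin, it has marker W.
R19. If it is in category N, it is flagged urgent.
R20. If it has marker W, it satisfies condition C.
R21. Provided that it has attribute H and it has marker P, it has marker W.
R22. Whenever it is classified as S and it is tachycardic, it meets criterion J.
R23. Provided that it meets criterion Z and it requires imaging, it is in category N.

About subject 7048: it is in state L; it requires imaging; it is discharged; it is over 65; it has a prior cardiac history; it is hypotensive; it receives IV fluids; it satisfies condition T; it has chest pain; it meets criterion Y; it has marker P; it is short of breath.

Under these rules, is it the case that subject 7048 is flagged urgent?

No

Forward chaining from the given facts derives: is monitored, is classified as S, meets criterion J, has marker W, requires isolation, satisfies condition C, has a positive troponin, satisfies condition B, is stable.
The only rule concluding "it is flagged urgent" is R19, which needs "it is in category N"; that is never established.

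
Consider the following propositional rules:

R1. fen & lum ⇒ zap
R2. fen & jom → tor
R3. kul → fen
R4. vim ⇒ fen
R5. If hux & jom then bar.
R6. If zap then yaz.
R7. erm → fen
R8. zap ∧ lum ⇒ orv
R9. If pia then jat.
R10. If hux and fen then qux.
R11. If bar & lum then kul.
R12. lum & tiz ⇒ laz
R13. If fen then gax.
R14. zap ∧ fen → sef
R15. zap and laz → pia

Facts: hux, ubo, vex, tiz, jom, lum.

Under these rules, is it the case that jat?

bar  (by R5: hux, jom)
kul  (by R11: bar, lum)
laz  (by R12: lum, tiz)
fen  (by R3: kul)
zap  (by R1: fen, lum)
pia  (by R15: zap, laz)
jat  (by R9: pia)

Yes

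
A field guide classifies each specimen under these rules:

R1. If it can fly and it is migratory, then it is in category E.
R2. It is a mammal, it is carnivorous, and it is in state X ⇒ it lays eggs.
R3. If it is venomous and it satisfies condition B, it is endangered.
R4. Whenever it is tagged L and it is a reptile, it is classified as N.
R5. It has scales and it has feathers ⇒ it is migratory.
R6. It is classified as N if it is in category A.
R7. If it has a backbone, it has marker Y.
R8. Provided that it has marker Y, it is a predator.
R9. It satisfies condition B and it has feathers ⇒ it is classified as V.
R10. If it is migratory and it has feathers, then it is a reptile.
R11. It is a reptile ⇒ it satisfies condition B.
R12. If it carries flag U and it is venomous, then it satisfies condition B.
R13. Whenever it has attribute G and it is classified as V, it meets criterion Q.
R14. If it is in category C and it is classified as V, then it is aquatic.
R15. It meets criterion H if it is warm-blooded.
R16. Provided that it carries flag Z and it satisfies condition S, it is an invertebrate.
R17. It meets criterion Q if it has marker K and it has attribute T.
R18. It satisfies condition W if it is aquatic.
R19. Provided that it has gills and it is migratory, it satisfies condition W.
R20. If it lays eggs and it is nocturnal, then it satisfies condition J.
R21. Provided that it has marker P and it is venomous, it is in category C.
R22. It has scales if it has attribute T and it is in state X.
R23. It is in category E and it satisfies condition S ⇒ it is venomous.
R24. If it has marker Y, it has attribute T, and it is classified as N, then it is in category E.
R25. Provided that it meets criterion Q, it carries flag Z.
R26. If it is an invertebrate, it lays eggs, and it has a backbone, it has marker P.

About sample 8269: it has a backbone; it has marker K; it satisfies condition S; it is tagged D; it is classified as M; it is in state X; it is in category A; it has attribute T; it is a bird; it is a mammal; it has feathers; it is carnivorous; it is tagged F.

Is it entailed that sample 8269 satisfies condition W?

Yes

By R2 (it is a mammal, it is carnivorous, it is in state X): it lays eggs.
By R6 (it is in category A): it is classified as N.
By R7 (it has a backbone): it has marker Y.
By R17 (it has marker K, it has attribute T): it meets criterion Q.
By R22 (it has attribute T, it is in state X): it has scales.
By R24 (it has marker Y, it has attribute T, it is classified as N): it is in category E.
By R25 (it meets criterion Q): it carries flag Z.
By R5 (it has scales, it has feathers): it is migratory.
By R10 (it is migratory, it has feathers): it is a reptile.
By R11 (it is a reptile): it satisfies condition B.
By R16 (it carries flag Z, it satisfies condition S): it is an invertebrate.
By R23 (it is in category E, it satisfies condition S): it is venomous.
By R26 (it is an invertebrate, it lays eggs, it has a backbone): it has marker P.
By R9 (it satisfies condition B, it has feathers): it is classified as V.
By R21 (it has marker P, it is venomous): it is in category C.
By R14 (it is in category C, it is classified as V): it is aquatic.
By R18 (it is aquatic): it satisfies condition W.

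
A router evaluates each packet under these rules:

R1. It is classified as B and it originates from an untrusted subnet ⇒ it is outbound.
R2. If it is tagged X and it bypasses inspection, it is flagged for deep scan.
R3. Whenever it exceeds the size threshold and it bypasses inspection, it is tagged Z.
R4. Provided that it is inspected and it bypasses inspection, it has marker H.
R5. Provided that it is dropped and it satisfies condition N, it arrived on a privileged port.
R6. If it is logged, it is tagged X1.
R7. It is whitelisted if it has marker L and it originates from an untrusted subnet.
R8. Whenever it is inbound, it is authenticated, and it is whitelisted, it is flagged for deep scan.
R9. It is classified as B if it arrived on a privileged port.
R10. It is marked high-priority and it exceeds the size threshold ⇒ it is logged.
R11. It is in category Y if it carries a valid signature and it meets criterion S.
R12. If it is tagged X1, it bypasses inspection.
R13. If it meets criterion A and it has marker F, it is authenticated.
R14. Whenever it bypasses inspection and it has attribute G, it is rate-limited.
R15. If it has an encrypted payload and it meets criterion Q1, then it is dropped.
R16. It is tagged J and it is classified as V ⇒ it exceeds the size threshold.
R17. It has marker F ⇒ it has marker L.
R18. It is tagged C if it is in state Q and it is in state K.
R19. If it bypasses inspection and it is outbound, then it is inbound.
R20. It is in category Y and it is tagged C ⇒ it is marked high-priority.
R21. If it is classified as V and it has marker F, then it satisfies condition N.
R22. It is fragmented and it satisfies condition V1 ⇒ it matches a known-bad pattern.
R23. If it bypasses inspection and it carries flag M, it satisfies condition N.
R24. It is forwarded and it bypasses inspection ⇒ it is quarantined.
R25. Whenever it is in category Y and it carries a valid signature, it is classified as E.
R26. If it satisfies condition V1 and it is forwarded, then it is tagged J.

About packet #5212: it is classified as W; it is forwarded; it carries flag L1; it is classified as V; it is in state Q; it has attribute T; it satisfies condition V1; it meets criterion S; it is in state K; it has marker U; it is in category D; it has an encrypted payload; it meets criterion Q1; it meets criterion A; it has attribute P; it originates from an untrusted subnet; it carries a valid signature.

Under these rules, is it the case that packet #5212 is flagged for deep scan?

Forward chaining from the given facts derives: is in category Y, is dropped, is tagged C, is marked high-priority, is classified as E, is tagged J, exceeds the size threshold, is logged, is tagged X1, bypasses inspection, is quarantined, is tagged Z.
Rules concluding "it is flagged for deep scan": R2 needs "it is tagged X"; R8 needs "it is inbound" — none of these are established.

No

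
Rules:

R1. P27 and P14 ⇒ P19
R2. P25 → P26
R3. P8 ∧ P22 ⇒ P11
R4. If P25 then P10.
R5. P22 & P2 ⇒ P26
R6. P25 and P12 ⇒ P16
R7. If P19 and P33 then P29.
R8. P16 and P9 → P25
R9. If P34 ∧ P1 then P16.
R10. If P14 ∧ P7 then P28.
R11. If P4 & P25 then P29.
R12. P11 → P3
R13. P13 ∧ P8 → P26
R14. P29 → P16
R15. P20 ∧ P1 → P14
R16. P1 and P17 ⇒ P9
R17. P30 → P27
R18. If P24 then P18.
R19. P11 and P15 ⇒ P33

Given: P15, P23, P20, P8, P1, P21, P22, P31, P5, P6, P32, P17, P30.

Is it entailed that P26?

P11  (by R3: P8, P22)
P14  (by R15: P20, P1)
P9  (by R16: P1, P17)
P27  (by R17: P30)
P33  (by R19: P11, P15)
P19  (by R1: P27, P14)
P29  (by R7: P19, P33)
P16  (by R14: P29)
P25  (by R8: P16, P9)
P26  (by R2: P25)

Yes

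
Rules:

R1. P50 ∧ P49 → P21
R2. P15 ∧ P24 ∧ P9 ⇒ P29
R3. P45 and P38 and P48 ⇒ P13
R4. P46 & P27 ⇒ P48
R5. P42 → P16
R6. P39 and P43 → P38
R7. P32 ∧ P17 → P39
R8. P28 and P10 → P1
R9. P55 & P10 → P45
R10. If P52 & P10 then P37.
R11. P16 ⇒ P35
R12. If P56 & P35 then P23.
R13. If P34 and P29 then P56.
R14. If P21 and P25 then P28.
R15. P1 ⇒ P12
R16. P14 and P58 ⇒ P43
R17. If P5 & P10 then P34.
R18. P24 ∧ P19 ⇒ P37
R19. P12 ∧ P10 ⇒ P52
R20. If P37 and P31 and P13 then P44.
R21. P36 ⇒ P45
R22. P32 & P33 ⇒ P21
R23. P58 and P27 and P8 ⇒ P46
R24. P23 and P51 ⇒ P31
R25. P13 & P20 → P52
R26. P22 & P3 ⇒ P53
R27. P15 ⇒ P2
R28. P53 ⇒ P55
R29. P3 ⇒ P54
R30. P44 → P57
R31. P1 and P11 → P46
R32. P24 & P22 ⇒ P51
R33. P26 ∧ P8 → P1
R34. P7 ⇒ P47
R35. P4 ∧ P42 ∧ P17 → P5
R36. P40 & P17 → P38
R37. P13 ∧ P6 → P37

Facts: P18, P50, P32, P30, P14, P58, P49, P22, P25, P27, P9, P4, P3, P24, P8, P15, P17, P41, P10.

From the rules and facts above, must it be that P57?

Forward chaining from the given facts derives: P21, P29, P39, P28, P43, P46, P53, P2, P55, P54, P51, P48, P38, P1, P45, P12, P52, P13, P37.
The only rule concluding P57 is R30, which needs P44; that is never established.

No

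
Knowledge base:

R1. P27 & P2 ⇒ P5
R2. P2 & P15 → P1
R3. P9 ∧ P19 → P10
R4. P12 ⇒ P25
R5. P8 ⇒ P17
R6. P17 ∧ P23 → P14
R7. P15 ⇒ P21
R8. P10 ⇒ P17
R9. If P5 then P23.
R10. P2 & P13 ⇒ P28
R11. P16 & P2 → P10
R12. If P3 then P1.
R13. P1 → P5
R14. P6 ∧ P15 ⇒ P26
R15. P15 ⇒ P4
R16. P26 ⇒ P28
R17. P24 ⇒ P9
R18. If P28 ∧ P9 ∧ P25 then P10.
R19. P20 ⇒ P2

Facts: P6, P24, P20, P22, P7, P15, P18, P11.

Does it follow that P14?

Forward chaining from the given facts derives: P21, P26, P4, P28, P9, P2, P1, P5, P23.
The only rule concluding P14 is R6, which needs P17; that is never established.

No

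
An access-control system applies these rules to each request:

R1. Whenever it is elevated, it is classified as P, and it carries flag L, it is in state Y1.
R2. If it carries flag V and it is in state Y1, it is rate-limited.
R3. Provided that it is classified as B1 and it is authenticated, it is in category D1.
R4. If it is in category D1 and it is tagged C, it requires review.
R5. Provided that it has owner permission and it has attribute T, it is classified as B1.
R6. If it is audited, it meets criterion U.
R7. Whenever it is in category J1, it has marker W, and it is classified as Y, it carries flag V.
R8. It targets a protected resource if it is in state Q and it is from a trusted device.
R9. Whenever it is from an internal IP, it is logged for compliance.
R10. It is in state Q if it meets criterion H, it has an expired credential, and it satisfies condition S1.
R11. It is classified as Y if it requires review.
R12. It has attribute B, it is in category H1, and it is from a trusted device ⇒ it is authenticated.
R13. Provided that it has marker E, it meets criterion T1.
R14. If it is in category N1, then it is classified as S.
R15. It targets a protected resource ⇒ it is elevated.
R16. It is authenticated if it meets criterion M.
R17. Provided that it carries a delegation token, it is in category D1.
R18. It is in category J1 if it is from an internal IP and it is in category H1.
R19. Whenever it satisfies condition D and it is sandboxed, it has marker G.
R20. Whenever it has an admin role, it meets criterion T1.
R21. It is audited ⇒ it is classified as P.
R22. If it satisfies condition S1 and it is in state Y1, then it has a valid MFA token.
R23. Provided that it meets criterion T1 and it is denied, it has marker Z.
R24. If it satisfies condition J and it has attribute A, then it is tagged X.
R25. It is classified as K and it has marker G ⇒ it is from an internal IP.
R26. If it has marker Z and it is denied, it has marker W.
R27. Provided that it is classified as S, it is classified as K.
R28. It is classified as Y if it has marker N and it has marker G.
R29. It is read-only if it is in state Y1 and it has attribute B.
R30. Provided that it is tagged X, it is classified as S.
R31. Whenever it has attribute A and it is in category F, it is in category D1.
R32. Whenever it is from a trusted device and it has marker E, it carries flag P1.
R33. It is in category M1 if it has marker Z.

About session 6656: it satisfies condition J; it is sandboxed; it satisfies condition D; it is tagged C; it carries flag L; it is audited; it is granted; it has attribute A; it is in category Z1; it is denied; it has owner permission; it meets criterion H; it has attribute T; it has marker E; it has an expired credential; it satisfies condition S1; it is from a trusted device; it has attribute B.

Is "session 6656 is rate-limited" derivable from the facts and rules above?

No

Forward chaining from the given facts derives: is classified as B1, meets criterion U, is in state Q, meets criterion T1, has marker G, is classified as P, has marker Z, is tagged X, has marker W, is classified as S, carries flag P1, is in category M1, targets a protected resource, is elevated, is classified as K, is in state Y1, has a valid MFA token, is from an internal IP, is read-only, is logged for compliance.
The only rule concluding "it is rate-limited" is R2, which needs "it carries flag V"; that is never established.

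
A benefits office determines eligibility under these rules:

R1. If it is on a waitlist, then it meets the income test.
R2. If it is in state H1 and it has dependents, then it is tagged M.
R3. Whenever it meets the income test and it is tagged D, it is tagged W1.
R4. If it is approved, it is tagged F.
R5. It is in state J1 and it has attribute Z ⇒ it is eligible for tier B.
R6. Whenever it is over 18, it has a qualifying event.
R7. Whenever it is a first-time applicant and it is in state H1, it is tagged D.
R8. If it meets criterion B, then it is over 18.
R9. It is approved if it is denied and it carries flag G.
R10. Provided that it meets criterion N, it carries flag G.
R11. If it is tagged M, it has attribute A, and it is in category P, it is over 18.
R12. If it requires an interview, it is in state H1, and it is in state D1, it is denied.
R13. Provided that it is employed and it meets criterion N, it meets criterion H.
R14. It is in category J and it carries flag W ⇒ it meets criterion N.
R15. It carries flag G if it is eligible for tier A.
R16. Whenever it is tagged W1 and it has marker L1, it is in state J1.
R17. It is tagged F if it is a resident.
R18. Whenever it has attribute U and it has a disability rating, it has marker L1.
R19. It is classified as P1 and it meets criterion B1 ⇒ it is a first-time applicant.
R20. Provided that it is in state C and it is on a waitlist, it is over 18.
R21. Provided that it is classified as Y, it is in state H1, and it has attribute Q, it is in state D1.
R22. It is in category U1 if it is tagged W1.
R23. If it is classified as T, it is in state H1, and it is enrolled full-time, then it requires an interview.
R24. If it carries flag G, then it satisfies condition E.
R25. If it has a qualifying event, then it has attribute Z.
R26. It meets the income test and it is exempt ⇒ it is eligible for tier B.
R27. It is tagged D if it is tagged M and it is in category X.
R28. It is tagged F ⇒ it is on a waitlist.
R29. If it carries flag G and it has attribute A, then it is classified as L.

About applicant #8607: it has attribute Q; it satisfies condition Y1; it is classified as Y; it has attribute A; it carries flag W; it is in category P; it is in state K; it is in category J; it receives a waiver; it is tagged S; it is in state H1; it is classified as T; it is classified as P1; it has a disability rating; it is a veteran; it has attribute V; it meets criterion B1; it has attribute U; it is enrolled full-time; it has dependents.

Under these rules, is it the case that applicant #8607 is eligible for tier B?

Yes

By R2 (it is in state H1, it has dependents): it is tagged M.
By R11 (it is tagged M, it has attribute A, it is in category P): it is over 18.
By R14 (it is in category J, it carries flag W): it meets criterion N.
By R18 (it has attribute U, it has a disability rating): it has marker L1.
By R19 (it is classified as P1, it meets criterion B1): it is a first-time applicant.
By R21 (it is classified as Y, it is in state H1, it has attribute Q): it is in state D1.
By R23 (it is classified as T, it is in state H1, it is enrolled full-time): it requires an interview.
By R6 (it is over 18): it has a qualifying event.
By R7 (it is a first-time applicant, it is in state H1): it is tagged D.
By R10 (it meets criterion N): it carries flag G.
By R12 (it requires an interview, it is in state H1, it is in state D1): it is denied.
By R25 (it has a qualifying event): it has attribute Z.
By R9 (it is denied, it carries flag G): it is approved.
By R4 (it is approved): it is tagged F.
By R28 (it is tagged F): it is on a waitlist.
By R1 (it is on a waitlist): it meets the income test.
By R3 (it meets the income test, it is tagged D): it is tagged W1.
By R16 (it is tagged W1, it has marker L1): it is in state J1.
By R5 (it is in state J1, it has attribute Z): it is eligible for tier B.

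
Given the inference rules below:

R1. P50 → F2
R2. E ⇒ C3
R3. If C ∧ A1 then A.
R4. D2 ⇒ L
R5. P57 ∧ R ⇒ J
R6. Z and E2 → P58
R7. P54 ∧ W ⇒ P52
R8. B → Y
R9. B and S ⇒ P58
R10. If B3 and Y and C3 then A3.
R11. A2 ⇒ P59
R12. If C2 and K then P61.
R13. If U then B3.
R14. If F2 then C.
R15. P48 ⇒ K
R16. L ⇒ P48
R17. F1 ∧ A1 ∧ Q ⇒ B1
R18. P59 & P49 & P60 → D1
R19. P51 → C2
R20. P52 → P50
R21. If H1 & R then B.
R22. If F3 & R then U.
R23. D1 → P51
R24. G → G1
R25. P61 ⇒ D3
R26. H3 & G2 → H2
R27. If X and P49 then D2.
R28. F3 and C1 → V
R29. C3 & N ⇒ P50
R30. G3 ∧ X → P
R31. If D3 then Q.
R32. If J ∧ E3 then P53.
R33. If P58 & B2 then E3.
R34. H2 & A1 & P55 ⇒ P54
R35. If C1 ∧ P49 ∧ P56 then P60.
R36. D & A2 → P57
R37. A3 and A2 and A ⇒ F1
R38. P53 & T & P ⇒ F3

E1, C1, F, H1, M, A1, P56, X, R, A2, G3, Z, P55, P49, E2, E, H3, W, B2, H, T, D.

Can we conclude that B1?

Forward chaining from the given facts derives: C3, P58, P59, B, D2, P, E3, P60, P57, L, J, Y, P48, D1, P51, P53, F3, K, C2, U, V, P61, B3, D3, Q, A3.
The only rule concluding B1 is R17, which needs F1; that is never established.

No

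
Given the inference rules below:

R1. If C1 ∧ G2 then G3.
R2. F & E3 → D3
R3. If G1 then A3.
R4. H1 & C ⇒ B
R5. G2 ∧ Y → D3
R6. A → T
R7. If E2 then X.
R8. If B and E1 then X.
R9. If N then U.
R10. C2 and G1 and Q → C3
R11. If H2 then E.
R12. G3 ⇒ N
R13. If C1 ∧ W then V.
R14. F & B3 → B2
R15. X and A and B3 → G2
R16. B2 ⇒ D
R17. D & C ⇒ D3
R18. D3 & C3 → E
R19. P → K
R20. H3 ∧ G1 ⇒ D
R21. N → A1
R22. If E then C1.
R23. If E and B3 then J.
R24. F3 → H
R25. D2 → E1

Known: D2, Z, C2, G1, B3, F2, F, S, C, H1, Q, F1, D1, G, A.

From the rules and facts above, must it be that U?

B  (by R4: H1, C)
C3  (by R10: C2, G1, Q)
B2  (by R14: F, B3)
D  (by R16: B2)
D3  (by R17: D, C)
E  (by R18: D3, C3)
C1  (by R22: E)
E1  (by R25: D2)
X  (by R8: B, E1)
G2  (by R15: X, A, B3)
G3  (by R1: C1, G2)
N  (by R12: G3)
U  (by R9: N)

Yes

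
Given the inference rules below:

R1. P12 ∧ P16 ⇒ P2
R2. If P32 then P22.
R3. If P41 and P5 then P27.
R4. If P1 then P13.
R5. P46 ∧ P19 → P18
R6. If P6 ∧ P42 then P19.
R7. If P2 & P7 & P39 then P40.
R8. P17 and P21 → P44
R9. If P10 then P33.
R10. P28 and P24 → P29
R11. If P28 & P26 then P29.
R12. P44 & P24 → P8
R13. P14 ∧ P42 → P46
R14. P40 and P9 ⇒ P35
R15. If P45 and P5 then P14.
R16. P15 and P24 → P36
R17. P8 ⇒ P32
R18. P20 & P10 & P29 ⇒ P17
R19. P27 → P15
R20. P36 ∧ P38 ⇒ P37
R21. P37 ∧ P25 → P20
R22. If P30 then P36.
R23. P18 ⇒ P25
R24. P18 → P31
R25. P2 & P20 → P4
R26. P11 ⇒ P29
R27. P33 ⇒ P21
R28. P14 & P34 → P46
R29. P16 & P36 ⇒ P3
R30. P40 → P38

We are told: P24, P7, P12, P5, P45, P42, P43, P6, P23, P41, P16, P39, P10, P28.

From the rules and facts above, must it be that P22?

Yes

P2  (by R1: P12, P16)
P27  (by R3: P41, P5)
P19  (by R6: P6, P42)
P40  (by R7: P2, P7, P39)
P33  (by R9: P10)
P29  (by R10: P28, P24)
P14  (by R15: P45, P5)
P15  (by R19: P27)
P21  (by R27: P33)
P38  (by R30: P40)
P46  (by R13: P14, P42)
P36  (by R16: P15, P24)
P37  (by R20: P36, P38)
P18  (by R5: P46, P19)
P25  (by R23: P18)
P20  (by R21: P37, P25)
P17  (by R18: P20, P10, P29)
P44  (by R8: P17, P21)
P8  (by R12: P44, P24)
P32  (by R17: P8)
P22  (by R2: P32)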